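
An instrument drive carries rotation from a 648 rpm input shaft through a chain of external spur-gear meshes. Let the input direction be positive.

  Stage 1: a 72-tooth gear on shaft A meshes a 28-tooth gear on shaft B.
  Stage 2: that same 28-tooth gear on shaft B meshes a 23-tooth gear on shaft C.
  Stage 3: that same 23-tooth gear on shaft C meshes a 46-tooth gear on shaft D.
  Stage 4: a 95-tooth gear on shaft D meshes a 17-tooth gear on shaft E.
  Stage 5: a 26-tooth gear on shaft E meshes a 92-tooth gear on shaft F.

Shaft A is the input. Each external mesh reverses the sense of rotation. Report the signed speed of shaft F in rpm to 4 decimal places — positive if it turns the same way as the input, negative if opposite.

Stage 1 [72T→28T]: ω = 648.0000×72/28 = 1666.2857 rpm, dir flips to −; running = −1666.2857
Stage 2 [28T→23T]: ω = 1666.2857×28/23 = 2028.5217 rpm, dir flips to +; running = +2028.5217
Stage 3 [23T→46T]: ω = 2028.5217×23/46 = 1014.2609 rpm, dir flips to −; running = −1014.2609
Stage 4 [95T→17T]: ω = 1014.2609×95/17 = 5667.9284 rpm, dir flips to +; running = +5667.9284
Stage 5 [26T→92T]: ω = 5667.9284×26/92 = 1601.8058 rpm, dir flips to −; running = −1601.8058

-1601.8058 rpm (opposite to input, |ω| = 1601.8058 rpm)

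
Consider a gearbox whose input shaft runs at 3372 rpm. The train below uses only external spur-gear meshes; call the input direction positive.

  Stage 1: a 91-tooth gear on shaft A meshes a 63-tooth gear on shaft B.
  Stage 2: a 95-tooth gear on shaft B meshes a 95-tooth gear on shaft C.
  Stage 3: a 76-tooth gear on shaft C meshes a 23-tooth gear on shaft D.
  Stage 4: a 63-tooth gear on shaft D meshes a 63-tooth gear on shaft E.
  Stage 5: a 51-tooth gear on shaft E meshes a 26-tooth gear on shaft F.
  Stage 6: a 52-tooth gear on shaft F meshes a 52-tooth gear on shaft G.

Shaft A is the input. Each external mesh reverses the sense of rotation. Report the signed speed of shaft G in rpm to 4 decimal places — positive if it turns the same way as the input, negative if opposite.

Stage 1 [91T→63T]: ω = 3372.0000×91/63 = 4870.6667 rpm, dir flips to −; running = −4870.6667
Stage 2 [95T→95T]: ω = 4870.6667×95/95 = 4870.6667 rpm, dir flips to +; running = +4870.6667
Stage 3 [76T→23T]: ω = 4870.6667×76/23 = 16094.3768 rpm, dir flips to −; running = −16094.3768
Stage 4 [63T→63T]: ω = 16094.3768×63/63 = 16094.3768 rpm, dir flips to +; running = +16094.3768
Stage 5 [51T→26T]: ω = 16094.3768×51/26 = 31569.7391 rpm, dir flips to −; running = −31569.7391
Stage 6 [52T→52T]: ω = 31569.7391×52/52 = 31569.7391 rpm, dir flips to +; running = +31569.7391

+31569.7391 rpm (same as input, |ω| = 31569.7391 rpm)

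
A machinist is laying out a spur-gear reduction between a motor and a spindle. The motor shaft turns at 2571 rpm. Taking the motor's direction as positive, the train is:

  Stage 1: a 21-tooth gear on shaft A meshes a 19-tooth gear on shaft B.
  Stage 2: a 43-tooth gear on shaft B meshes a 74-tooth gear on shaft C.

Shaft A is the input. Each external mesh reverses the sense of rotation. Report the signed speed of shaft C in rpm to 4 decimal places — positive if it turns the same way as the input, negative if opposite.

+1651.2183 rpm (same as input, |ω| = 1651.2183 rpm)

Stage 1 [21T→19T]: ω = 2571.0000×21/19 = 2841.6316 rpm, dir flips to −; running = −2841.6316
Stage 2 [43T→74T]: ω = 2841.6316×43/74 = 1651.2183 rpm, dir flips to +; running = +1651.2183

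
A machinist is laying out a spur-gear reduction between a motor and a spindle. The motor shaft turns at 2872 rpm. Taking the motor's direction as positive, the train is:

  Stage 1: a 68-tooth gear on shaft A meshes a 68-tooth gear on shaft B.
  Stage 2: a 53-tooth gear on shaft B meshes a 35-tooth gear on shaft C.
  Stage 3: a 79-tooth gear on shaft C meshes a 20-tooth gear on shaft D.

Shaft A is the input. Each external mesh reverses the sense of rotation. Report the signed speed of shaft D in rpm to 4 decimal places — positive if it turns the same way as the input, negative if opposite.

-17178.6629 rpm (opposite to input, |ω| = 17178.6629 rpm)

Stage 1 [68T→68T]: ω = 2872.0000×68/68 = 2872.0000 rpm, dir flips to −; running = −2872.0000
Stage 2 [53T→35T]: ω = 2872.0000×53/35 = 4349.0286 rpm, dir flips to +; running = +4349.0286
Stage 3 [79T→20T]: ω = 4349.0286×79/20 = 17178.6629 rpm, dir flips to −; running = −17178.6629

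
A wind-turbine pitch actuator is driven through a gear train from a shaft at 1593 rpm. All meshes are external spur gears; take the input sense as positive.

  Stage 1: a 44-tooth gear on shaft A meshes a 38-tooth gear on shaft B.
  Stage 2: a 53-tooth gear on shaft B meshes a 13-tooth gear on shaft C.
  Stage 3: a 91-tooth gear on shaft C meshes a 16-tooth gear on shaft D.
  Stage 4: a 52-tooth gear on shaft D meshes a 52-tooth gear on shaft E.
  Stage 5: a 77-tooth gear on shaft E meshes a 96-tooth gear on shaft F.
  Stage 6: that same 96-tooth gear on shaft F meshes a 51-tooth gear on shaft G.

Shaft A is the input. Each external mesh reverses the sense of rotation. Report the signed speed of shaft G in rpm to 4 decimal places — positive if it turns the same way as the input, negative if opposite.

+64574.2442 rpm (same as input, |ω| = 64574.2442 rpm)

Stage 1 [44T→38T]: ω = 1593.0000×44/38 = 1844.5263 rpm, dir flips to −; running = −1844.5263
Stage 2 [53T→13T]: ω = 1844.5263×53/13 = 7519.9919 rpm, dir flips to +; running = +7519.9919
Stage 3 [91T→16T]: ω = 7519.9919×91/16 = 42769.9539 rpm, dir flips to −; running = −42769.9539
Stage 4 [52T→52T]: ω = 42769.9539×52/52 = 42769.9539 rpm, dir flips to +; running = +42769.9539
Stage 5 [77T→96T]: ω = 42769.9539×77/96 = 34305.0672 rpm, dir flips to −; running = −34305.0672
Stage 6 [96T→51T]: ω = 34305.0672×96/51 = 64574.2442 rpm, dir flips to +; running = +64574.2442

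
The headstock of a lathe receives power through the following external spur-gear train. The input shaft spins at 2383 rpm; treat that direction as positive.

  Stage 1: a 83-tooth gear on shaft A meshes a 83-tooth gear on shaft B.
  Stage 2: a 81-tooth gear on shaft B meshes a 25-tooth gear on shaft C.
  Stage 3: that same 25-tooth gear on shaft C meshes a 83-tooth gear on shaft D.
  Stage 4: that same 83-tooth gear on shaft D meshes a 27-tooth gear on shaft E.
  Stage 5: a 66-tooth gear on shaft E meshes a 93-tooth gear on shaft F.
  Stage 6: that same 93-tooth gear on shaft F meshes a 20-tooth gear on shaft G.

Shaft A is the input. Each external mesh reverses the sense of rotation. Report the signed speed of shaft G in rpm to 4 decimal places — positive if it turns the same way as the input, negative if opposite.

+23591.7000 rpm (same as input, |ω| = 23591.7000 rpm)

Stage 1 [83T→83T]: ω = 2383.0000×83/83 = 2383.0000 rpm, dir flips to −; running = −2383.0000
Stage 2 [81T→25T]: ω = 2383.0000×81/25 = 7720.9200 rpm, dir flips to +; running = +7720.9200
Stage 3 [25T→83T]: ω = 7720.9200×25/83 = 2325.5783 rpm, dir flips to −; running = −2325.5783
Stage 4 [83T→27T]: ω = 2325.5783×83/27 = 7149.0000 rpm, dir flips to +; running = +7149.0000
Stage 5 [66T→93T]: ω = 7149.0000×66/93 = 5073.4839 rpm, dir flips to −; running = −5073.4839
Stage 6 [93T→20T]: ω = 5073.4839×93/20 = 23591.7000 rpm, dir flips to +; running = +23591.7000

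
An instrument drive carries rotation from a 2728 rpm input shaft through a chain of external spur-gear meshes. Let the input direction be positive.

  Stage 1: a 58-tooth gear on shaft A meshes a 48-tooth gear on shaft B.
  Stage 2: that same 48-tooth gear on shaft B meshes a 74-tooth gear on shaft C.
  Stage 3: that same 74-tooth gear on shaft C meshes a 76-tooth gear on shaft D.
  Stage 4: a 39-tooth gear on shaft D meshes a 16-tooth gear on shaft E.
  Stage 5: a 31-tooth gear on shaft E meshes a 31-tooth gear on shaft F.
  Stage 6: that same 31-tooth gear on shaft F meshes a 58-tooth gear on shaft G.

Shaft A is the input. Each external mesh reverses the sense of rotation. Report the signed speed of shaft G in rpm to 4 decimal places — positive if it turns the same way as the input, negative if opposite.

Stage 1 [58T→48T]: ω = 2728.0000×58/48 = 3296.3333 rpm, dir flips to −; running = −3296.3333
Stage 2 [48T→74T]: ω = 3296.3333×48/74 = 2138.1622 rpm, dir flips to +; running = +2138.1622
Stage 3 [74T→76T]: ω = 2138.1622×74/76 = 2081.8947 rpm, dir flips to −; running = −2081.8947
Stage 4 [39T→16T]: ω = 2081.8947×39/16 = 5074.6184 rpm, dir flips to +; running = +5074.6184
Stage 5 [31T→31T]: ω = 5074.6184×31/31 = 5074.6184 rpm, dir flips to −; running = −5074.6184
Stage 6 [31T→58T]: ω = 5074.6184×31/58 = 2712.2961 rpm, dir flips to +; running = +2712.2961

+2712.2961 rpm (same as input, |ω| = 2712.2961 rpm)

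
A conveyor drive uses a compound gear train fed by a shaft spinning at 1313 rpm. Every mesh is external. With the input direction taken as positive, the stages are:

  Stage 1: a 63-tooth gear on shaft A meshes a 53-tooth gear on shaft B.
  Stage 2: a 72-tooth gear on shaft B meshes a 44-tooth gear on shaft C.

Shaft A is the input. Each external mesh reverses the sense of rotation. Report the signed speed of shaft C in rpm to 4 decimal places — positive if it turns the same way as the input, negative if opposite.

Stage 1 [63T→53T]: ω = 1313.0000×63/53 = 1560.7358 rpm, dir flips to −; running = −1560.7358
Stage 2 [72T→44T]: ω = 1560.7358×72/44 = 2553.9314 rpm, dir flips to +; running = +2553.9314

+2553.9314 rpm (same as input, |ω| = 2553.9314 rpm)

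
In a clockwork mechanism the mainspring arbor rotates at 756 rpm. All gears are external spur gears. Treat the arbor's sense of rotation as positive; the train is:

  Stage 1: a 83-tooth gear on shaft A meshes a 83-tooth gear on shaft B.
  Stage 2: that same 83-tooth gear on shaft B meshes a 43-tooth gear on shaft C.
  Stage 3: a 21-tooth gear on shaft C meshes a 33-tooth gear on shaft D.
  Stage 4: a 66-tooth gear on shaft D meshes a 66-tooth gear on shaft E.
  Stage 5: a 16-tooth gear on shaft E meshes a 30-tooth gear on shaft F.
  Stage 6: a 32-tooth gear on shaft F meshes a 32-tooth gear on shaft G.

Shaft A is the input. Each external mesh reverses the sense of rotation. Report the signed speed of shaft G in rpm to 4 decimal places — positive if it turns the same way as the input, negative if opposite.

+495.2626 rpm (same as input, |ω| = 495.2626 rpm)

Stage 1 [83T→83T]: ω = 756.0000×83/83 = 756.0000 rpm, dir flips to −; running = −756.0000
Stage 2 [83T→43T]: ω = 756.0000×83/43 = 1459.2558 rpm, dir flips to +; running = +1459.2558
Stage 3 [21T→33T]: ω = 1459.2558×21/33 = 928.6173 rpm, dir flips to −; running = −928.6173
Stage 4 [66T→66T]: ω = 928.6173×66/66 = 928.6173 rpm, dir flips to +; running = +928.6173
Stage 5 [16T→30T]: ω = 928.6173×16/30 = 495.2626 rpm, dir flips to −; running = −495.2626
Stage 6 [32T→32T]: ω = 495.2626×32/32 = 495.2626 rpm, dir flips to +; running = +495.2626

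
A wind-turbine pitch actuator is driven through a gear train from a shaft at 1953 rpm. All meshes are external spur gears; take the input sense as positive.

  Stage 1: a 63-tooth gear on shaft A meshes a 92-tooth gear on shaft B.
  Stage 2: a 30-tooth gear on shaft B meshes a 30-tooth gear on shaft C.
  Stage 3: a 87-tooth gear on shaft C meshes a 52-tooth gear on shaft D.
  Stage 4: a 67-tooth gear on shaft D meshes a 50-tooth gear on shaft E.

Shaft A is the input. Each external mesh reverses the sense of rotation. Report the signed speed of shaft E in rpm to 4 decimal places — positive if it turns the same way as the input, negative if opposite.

Stage 1 [63T→92T]: ω = 1953.0000×63/92 = 1337.3804 rpm, dir flips to −; running = −1337.3804
Stage 2 [30T→30T]: ω = 1337.3804×30/30 = 1337.3804 rpm, dir flips to +; running = +1337.3804
Stage 3 [87T→52T]: ω = 1337.3804×87/52 = 2237.5403 rpm, dir flips to −; running = −2237.5403
Stage 4 [67T→50T]: ω = 2237.5403×67/50 = 2998.3041 rpm, dir flips to +; running = +2998.3041

+2998.3041 rpm (same as input, |ω| = 2998.3041 rpm)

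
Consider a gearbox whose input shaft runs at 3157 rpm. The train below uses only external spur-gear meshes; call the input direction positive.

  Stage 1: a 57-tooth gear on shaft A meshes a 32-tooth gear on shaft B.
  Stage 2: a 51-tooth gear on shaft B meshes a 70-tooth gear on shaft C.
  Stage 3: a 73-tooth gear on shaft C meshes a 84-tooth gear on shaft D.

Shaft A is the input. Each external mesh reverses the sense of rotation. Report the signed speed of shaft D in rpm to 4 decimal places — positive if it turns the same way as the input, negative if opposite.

Stage 1 [57T→32T]: ω = 3157.0000×57/32 = 5623.4062 rpm, dir flips to −; running = −5623.4062
Stage 2 [51T→70T]: ω = 5623.4062×51/70 = 4097.0531 rpm, dir flips to +; running = +4097.0531
Stage 3 [73T→84T]: ω = 4097.0531×73/84 = 3560.5343 rpm, dir flips to −; running = −3560.5343

-3560.5343 rpm (opposite to input, |ω| = 3560.5343 rpm)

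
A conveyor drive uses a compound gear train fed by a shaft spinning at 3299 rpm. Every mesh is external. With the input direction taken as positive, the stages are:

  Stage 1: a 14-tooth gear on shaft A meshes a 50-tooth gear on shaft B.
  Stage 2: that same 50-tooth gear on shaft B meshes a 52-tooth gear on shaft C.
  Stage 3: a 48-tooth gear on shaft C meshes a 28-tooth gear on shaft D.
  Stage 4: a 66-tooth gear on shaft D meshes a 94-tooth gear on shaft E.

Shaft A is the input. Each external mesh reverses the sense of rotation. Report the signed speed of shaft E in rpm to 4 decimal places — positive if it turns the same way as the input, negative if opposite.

+1069.0704 rpm (same as input, |ω| = 1069.0704 rpm)

Stage 1 [14T→50T]: ω = 3299.0000×14/50 = 923.7200 rpm, dir flips to −; running = −923.7200
Stage 2 [50T→52T]: ω = 923.7200×50/52 = 888.1923 rpm, dir flips to +; running = +888.1923
Stage 3 [48T→28T]: ω = 888.1923×48/28 = 1522.6154 rpm, dir flips to −; running = −1522.6154
Stage 4 [66T→94T]: ω = 1522.6154×66/94 = 1069.0704 rpm, dir flips to +; running = +1069.0704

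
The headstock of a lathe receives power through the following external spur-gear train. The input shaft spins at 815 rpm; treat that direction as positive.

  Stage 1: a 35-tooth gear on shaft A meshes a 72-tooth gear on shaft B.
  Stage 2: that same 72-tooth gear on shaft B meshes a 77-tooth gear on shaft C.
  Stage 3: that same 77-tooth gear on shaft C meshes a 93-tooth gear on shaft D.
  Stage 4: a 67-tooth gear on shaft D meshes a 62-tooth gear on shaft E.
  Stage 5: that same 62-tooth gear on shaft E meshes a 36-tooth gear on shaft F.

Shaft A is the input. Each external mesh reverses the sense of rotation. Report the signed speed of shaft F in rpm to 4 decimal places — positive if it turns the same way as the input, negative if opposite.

-570.8408 rpm (opposite to input, |ω| = 570.8408 rpm)

Stage 1 [35T→72T]: ω = 815.0000×35/72 = 396.1806 rpm, dir flips to −; running = −396.1806
Stage 2 [72T→77T]: ω = 396.1806×72/77 = 370.4545 rpm, dir flips to +; running = +370.4545
Stage 3 [77T→93T]: ω = 370.4545×77/93 = 306.7204 rpm, dir flips to −; running = −306.7204
Stage 4 [67T→62T]: ω = 306.7204×67/62 = 331.4559 rpm, dir flips to +; running = +331.4559
Stage 5 [62T→36T]: ω = 331.4559×62/36 = 570.8408 rpm, dir flips to −; running = −570.8408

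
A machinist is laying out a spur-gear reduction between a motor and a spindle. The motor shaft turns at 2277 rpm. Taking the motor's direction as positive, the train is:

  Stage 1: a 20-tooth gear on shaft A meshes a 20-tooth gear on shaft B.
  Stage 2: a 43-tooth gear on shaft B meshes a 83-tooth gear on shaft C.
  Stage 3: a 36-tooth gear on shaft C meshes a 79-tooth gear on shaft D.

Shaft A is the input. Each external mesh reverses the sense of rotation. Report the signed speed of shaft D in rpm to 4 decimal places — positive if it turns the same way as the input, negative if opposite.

Stage 1 [20T→20T]: ω = 2277.0000×20/20 = 2277.0000 rpm, dir flips to −; running = −2277.0000
Stage 2 [43T→83T]: ω = 2277.0000×43/83 = 1179.6506 rpm, dir flips to +; running = +1179.6506
Stage 3 [36T→79T]: ω = 1179.6506×36/79 = 537.5623 rpm, dir flips to −; running = −537.5623

-537.5623 rpm (opposite to input, |ω| = 537.5623 rpm)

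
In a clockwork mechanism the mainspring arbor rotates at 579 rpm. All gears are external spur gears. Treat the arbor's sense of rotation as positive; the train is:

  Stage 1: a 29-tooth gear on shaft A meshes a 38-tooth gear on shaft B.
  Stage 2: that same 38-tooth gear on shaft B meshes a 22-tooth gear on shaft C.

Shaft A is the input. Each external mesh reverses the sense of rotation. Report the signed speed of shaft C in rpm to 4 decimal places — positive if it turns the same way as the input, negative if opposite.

+763.2273 rpm (same as input, |ω| = 763.2273 rpm)

Stage 1 [29T→38T]: ω = 579.0000×29/38 = 441.8684 rpm, dir flips to −; running = −441.8684
Stage 2 [38T→22T]: ω = 441.8684×38/22 = 763.2273 rpm, dir flips to +; running = +763.2273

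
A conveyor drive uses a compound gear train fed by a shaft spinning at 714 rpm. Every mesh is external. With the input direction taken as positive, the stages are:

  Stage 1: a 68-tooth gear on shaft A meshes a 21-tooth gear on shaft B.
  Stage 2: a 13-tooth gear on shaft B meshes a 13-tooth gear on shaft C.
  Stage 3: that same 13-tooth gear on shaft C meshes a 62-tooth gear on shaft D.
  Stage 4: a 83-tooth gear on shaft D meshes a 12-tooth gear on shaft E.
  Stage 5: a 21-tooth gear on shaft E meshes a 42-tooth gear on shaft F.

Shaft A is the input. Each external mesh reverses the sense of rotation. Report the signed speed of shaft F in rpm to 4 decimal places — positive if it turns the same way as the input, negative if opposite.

Stage 1 [68T→21T]: ω = 714.0000×68/21 = 2312.0000 rpm, dir flips to −; running = −2312.0000
Stage 2 [13T→13T]: ω = 2312.0000×13/13 = 2312.0000 rpm, dir flips to +; running = +2312.0000
Stage 3 [13T→62T]: ω = 2312.0000×13/62 = 484.7742 rpm, dir flips to −; running = −484.7742
Stage 4 [83T→12T]: ω = 484.7742×83/12 = 3353.0215 rpm, dir flips to +; running = +3353.0215
Stage 5 [21T→42T]: ω = 3353.0215×21/42 = 1676.5108 rpm, dir flips to −; running = −1676.5108

-1676.5108 rpm (opposite to input, |ω| = 1676.5108 rpm)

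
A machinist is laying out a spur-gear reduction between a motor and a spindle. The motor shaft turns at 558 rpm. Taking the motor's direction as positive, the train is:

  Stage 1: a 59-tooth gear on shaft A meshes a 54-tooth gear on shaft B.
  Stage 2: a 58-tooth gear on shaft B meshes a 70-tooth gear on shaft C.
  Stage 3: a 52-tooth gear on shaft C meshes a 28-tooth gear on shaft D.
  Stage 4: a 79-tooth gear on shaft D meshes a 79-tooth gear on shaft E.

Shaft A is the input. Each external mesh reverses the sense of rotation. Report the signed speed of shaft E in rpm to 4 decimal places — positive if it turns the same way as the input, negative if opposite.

+938.1401 rpm (same as input, |ω| = 938.1401 rpm)

Stage 1 [59T→54T]: ω = 558.0000×59/54 = 609.6667 rpm, dir flips to −; running = −609.6667
Stage 2 [58T→70T]: ω = 609.6667×58/70 = 505.1524 rpm, dir flips to +; running = +505.1524
Stage 3 [52T→28T]: ω = 505.1524×52/28 = 938.1401 rpm, dir flips to −; running = −938.1401
Stage 4 [79T→79T]: ω = 938.1401×79/79 = 938.1401 rpm, dir flips to +; running = +938.1401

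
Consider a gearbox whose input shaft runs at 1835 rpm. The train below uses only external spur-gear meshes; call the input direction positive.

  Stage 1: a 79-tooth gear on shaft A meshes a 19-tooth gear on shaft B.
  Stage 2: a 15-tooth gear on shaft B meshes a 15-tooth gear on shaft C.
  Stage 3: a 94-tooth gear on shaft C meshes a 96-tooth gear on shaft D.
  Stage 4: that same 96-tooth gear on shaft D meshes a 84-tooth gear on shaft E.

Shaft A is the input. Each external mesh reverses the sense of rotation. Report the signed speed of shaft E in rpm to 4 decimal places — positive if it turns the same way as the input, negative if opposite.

+8538.0388 rpm (same as input, |ω| = 8538.0388 rpm)

Stage 1 [79T→19T]: ω = 1835.0000×79/19 = 7629.7368 rpm, dir flips to −; running = −7629.7368
Stage 2 [15T→15T]: ω = 7629.7368×15/15 = 7629.7368 rpm, dir flips to +; running = +7629.7368
Stage 3 [94T→96T]: ω = 7629.7368×94/96 = 7470.7840 rpm, dir flips to −; running = −7470.7840
Stage 4 [96T→84T]: ω = 7470.7840×96/84 = 8538.0388 rpm, dir flips to +; running = +8538.0388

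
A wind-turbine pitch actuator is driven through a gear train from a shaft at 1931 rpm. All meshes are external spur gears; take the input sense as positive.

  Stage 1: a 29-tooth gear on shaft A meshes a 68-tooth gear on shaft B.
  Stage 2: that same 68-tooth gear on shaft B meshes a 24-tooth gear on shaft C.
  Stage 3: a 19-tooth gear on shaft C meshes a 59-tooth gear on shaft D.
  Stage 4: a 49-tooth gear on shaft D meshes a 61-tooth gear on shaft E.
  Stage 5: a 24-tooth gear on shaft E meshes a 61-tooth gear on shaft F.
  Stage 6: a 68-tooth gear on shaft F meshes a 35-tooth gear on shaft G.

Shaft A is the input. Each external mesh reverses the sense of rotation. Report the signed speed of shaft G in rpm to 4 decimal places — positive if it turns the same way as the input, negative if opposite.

+461.3804 rpm (same as input, |ω| = 461.3804 rpm)

Stage 1 [29T→68T]: ω = 1931.0000×29/68 = 823.5147 rpm, dir flips to −; running = −823.5147
Stage 2 [68T→24T]: ω = 823.5147×68/24 = 2333.2917 rpm, dir flips to +; running = +2333.2917
Stage 3 [19T→59T]: ω = 2333.2917×19/59 = 751.3990 rpm, dir flips to −; running = −751.3990
Stage 4 [49T→61T]: ω = 751.3990×49/61 = 603.5828 rpm, dir flips to +; running = +603.5828
Stage 5 [24T→61T]: ω = 603.5828×24/61 = 237.4752 rpm, dir flips to −; running = −237.4752
Stage 6 [68T→35T]: ω = 237.4752×68/35 = 461.3804 rpm, dir flips to +; running = +461.3804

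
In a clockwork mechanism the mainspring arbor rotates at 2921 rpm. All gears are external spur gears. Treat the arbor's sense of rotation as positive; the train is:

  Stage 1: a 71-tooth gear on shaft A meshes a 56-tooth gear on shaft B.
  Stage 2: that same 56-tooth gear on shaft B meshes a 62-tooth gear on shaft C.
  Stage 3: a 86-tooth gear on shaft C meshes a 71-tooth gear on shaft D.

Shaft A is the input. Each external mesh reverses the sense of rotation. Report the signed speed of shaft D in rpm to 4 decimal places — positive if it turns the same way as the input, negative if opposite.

Stage 1 [71T→56T]: ω = 2921.0000×71/56 = 3703.4107 rpm, dir flips to −; running = −3703.4107
Stage 2 [56T→62T]: ω = 3703.4107×56/62 = 3345.0161 rpm, dir flips to +; running = +3345.0161
Stage 3 [86T→71T]: ω = 3345.0161×86/71 = 4051.7097 rpm, dir flips to −; running = −4051.7097

-4051.7097 rpm (opposite to input, |ω| = 4051.7097 rpm)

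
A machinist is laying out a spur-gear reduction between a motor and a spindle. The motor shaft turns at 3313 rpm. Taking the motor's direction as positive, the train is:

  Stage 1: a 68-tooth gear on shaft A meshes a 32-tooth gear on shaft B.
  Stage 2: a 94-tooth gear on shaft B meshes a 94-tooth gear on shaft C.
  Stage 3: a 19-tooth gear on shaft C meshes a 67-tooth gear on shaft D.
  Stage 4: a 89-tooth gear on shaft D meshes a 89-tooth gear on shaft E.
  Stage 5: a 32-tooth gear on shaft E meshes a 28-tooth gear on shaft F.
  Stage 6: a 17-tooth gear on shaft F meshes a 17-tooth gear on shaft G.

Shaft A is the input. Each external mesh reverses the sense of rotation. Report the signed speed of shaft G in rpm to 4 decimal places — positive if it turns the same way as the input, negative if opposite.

Stage 1 [68T→32T]: ω = 3313.0000×68/32 = 7040.1250 rpm, dir flips to −; running = −7040.1250
Stage 2 [94T→94T]: ω = 7040.1250×94/94 = 7040.1250 rpm, dir flips to +; running = +7040.1250
Stage 3 [19T→67T]: ω = 7040.1250×19/67 = 1996.4534 rpm, dir flips to −; running = −1996.4534
Stage 4 [89T→89T]: ω = 1996.4534×89/89 = 1996.4534 rpm, dir flips to +; running = +1996.4534
Stage 5 [32T→28T]: ω = 1996.4534×32/28 = 2281.6610 rpm, dir flips to −; running = −2281.6610
Stage 6 [17T→17T]: ω = 2281.6610×17/17 = 2281.6610 rpm, dir flips to +; running = +2281.6610

+2281.6610 rpm (same as input, |ω| = 2281.6610 rpm)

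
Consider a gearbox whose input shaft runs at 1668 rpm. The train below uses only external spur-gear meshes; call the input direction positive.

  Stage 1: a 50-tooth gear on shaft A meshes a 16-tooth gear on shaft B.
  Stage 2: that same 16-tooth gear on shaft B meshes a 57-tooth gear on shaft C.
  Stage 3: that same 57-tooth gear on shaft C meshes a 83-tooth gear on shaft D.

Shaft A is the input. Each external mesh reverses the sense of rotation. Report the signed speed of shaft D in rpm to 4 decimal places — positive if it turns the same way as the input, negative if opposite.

-1004.8193 rpm (opposite to input, |ω| = 1004.8193 rpm)

Stage 1 [50T→16T]: ω = 1668.0000×50/16 = 5212.5000 rpm, dir flips to −; running = −5212.5000
Stage 2 [16T→57T]: ω = 5212.5000×16/57 = 1463.1579 rpm, dir flips to +; running = +1463.1579
Stage 3 [57T→83T]: ω = 1463.1579×57/83 = 1004.8193 rpm, dir flips to −; running = −1004.8193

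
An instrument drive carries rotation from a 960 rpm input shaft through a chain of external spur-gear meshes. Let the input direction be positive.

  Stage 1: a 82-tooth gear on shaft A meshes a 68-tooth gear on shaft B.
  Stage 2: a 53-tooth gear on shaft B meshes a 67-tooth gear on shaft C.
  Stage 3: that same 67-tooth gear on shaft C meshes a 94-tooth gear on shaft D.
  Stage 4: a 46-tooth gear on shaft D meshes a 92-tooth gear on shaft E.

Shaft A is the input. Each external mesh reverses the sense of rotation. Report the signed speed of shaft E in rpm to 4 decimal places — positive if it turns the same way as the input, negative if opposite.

Stage 1 [82T→68T]: ω = 960.0000×82/68 = 1157.6471 rpm, dir flips to −; running = −1157.6471
Stage 2 [53T→67T]: ω = 1157.6471×53/67 = 915.7507 rpm, dir flips to +; running = +915.7507
Stage 3 [67T→94T]: ω = 915.7507×67/94 = 652.7159 rpm, dir flips to −; running = −652.7159
Stage 4 [46T→92T]: ω = 652.7159×46/92 = 326.3579 rpm, dir flips to +; running = +326.3579

+326.3579 rpm (same as input, |ω| = 326.3579 rpm)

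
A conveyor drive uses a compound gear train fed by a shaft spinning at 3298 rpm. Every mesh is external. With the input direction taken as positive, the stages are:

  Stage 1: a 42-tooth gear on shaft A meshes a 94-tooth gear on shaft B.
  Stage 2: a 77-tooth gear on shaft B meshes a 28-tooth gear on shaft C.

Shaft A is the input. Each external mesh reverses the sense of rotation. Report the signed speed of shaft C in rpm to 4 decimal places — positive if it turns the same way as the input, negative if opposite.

Stage 1 [42T→94T]: ω = 3298.0000×42/94 = 1473.5745 rpm, dir flips to −; running = −1473.5745
Stage 2 [77T→28T]: ω = 1473.5745×77/28 = 4052.3298 rpm, dir flips to +; running = +4052.3298

+4052.3298 rpm (same as input, |ω| = 4052.3298 rpm)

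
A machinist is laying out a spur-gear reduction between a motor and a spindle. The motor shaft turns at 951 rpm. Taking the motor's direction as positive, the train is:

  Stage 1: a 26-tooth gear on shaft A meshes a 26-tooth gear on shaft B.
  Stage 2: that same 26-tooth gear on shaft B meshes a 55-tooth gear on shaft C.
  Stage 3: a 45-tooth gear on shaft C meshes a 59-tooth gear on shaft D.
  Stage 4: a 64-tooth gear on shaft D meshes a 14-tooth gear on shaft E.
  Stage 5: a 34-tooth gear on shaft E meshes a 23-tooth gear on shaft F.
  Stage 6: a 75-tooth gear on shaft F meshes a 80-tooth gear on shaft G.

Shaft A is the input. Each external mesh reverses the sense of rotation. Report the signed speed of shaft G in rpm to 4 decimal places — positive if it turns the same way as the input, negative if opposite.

+2172.3309 rpm (same as input, |ω| = 2172.3309 rpm)

Stage 1 [26T→26T]: ω = 951.0000×26/26 = 951.0000 rpm, dir flips to −; running = −951.0000
Stage 2 [26T→55T]: ω = 951.0000×26/55 = 449.5636 rpm, dir flips to +; running = +449.5636
Stage 3 [45T→59T]: ω = 449.5636×45/59 = 342.8875 rpm, dir flips to −; running = −342.8875
Stage 4 [64T→14T]: ω = 342.8875×64/14 = 1567.4858 rpm, dir flips to +; running = +1567.4858
Stage 5 [34T→23T]: ω = 1567.4858×34/23 = 2317.1529 rpm, dir flips to −; running = −2317.1529
Stage 6 [75T→80T]: ω = 2317.1529×75/80 = 2172.3309 rpm, dir flips to +; running = +2172.3309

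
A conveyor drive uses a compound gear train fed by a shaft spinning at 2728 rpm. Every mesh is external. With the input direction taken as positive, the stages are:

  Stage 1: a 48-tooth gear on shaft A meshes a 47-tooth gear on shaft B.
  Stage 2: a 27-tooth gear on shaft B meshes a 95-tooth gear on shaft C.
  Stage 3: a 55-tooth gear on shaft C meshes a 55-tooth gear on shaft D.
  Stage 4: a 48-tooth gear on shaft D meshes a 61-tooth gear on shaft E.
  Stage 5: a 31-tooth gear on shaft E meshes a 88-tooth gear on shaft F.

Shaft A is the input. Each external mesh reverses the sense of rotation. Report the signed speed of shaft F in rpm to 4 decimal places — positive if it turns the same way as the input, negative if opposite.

-219.4918 rpm (opposite to input, |ω| = 219.4918 rpm)

Stage 1 [48T→47T]: ω = 2728.0000×48/47 = 2786.0426 rpm, dir flips to −; running = −2786.0426
Stage 2 [27T→95T]: ω = 2786.0426×27/95 = 791.8226 rpm, dir flips to +; running = +791.8226
Stage 3 [55T→55T]: ω = 791.8226×55/55 = 791.8226 rpm, dir flips to −; running = −791.8226
Stage 4 [48T→61T]: ω = 791.8226×48/61 = 623.0735 rpm, dir flips to +; running = +623.0735
Stage 5 [31T→88T]: ω = 623.0735×31/88 = 219.4918 rpm, dir flips to −; running = −219.4918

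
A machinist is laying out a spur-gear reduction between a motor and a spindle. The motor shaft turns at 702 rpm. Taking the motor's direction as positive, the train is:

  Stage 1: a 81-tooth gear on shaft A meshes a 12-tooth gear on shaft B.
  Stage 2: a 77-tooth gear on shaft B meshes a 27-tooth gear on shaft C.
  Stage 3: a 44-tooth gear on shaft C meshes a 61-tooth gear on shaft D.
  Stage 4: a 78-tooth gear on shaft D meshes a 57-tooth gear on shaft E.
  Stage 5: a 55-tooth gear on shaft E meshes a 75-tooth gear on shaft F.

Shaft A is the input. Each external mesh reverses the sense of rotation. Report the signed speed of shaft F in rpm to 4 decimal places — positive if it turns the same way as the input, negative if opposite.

-9781.6442 rpm (opposite to input, |ω| = 9781.6442 rpm)

Stage 1 [81T→12T]: ω = 702.0000×81/12 = 4738.5000 rpm, dir flips to −; running = −4738.5000
Stage 2 [77T→27T]: ω = 4738.5000×77/27 = 13513.5000 rpm, dir flips to +; running = +13513.5000
Stage 3 [44T→61T]: ω = 13513.5000×44/61 = 9747.4426 rpm, dir flips to −; running = −9747.4426
Stage 4 [78T→57T]: ω = 9747.4426×78/57 = 13338.6057 rpm, dir flips to +; running = +13338.6057
Stage 5 [55T→75T]: ω = 13338.6057×55/75 = 9781.6442 rpm, dir flips to −; running = −9781.6442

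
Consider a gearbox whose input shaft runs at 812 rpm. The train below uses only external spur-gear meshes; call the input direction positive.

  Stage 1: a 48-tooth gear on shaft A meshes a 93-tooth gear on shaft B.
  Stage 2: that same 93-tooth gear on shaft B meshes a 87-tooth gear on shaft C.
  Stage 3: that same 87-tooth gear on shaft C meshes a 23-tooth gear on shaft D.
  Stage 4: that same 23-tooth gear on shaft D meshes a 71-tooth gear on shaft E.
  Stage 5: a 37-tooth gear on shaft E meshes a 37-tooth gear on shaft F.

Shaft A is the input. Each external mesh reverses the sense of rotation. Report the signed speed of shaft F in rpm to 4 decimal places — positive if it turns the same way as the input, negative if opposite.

Stage 1 [48T→93T]: ω = 812.0000×48/93 = 419.0968 rpm, dir flips to −; running = −419.0968
Stage 2 [93T→87T]: ω = 419.0968×93/87 = 448.0000 rpm, dir flips to +; running = +448.0000
Stage 3 [87T→23T]: ω = 448.0000×87/23 = 1694.6087 rpm, dir flips to −; running = −1694.6087
Stage 4 [23T→71T]: ω = 1694.6087×23/71 = 548.9577 rpm, dir flips to +; running = +548.9577
Stage 5 [37T→37T]: ω = 548.9577×37/37 = 548.9577 rpm, dir flips to −; running = −548.9577

-548.9577 rpm (opposite to input, |ω| = 548.9577 rpm)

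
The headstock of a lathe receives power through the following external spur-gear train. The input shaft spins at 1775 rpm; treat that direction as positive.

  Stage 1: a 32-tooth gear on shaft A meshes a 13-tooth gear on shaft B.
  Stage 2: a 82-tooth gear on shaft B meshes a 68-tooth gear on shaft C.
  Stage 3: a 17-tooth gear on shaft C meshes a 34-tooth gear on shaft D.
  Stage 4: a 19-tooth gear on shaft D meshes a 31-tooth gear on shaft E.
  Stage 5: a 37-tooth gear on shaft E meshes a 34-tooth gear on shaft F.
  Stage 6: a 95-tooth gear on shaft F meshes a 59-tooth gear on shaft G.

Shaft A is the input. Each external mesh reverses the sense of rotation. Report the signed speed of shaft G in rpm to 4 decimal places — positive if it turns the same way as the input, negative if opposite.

+2829.2168 rpm (same as input, |ω| = 2829.2168 rpm)

Stage 1 [32T→13T]: ω = 1775.0000×32/13 = 4369.2308 rpm, dir flips to −; running = −4369.2308
Stage 2 [82T→68T]: ω = 4369.2308×82/68 = 5268.7783 rpm, dir flips to +; running = +5268.7783
Stage 3 [17T→34T]: ω = 5268.7783×17/34 = 2634.3891 rpm, dir flips to −; running = −2634.3891
Stage 4 [19T→31T]: ω = 2634.3891×19/31 = 1614.6256 rpm, dir flips to +; running = +1614.6256
Stage 5 [37T→34T]: ω = 1614.6256×37/34 = 1757.0926 rpm, dir flips to −; running = −1757.0926
Stage 6 [95T→59T]: ω = 1757.0926×95/59 = 2829.2168 rpm, dir flips to +; running = +2829.2168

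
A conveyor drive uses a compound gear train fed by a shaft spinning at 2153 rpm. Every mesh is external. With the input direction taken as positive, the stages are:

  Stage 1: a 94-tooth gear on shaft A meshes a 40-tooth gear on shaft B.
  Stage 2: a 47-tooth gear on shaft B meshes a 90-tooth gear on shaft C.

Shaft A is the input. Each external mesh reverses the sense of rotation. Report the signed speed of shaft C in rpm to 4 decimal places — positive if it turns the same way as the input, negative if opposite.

Stage 1 [94T→40T]: ω = 2153.0000×94/40 = 5059.5500 rpm, dir flips to −; running = −5059.5500
Stage 2 [47T→90T]: ω = 5059.5500×47/90 = 2642.2094 rpm, dir flips to +; running = +2642.2094

+2642.2094 rpm (same as input, |ω| = 2642.2094 rpm)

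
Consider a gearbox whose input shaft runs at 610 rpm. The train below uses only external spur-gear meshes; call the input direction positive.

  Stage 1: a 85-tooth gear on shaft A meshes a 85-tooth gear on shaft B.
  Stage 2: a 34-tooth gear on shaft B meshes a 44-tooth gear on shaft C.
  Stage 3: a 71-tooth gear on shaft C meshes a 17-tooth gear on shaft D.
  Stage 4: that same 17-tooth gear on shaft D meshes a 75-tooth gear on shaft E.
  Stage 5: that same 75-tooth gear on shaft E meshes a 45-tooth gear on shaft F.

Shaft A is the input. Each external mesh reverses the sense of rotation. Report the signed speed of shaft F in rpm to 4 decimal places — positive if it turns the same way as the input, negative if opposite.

-743.7071 rpm (opposite to input, |ω| = 743.7071 rpm)

Stage 1 [85T→85T]: ω = 610.0000×85/85 = 610.0000 rpm, dir flips to −; running = −610.0000
Stage 2 [34T→44T]: ω = 610.0000×34/44 = 471.3636 rpm, dir flips to +; running = +471.3636
Stage 3 [71T→17T]: ω = 471.3636×71/17 = 1968.6364 rpm, dir flips to −; running = −1968.6364
Stage 4 [17T→75T]: ω = 1968.6364×17/75 = 446.2242 rpm, dir flips to +; running = +446.2242
Stage 5 [75T→45T]: ω = 446.2242×75/45 = 743.7071 rpm, dir flips to −; running = −743.7071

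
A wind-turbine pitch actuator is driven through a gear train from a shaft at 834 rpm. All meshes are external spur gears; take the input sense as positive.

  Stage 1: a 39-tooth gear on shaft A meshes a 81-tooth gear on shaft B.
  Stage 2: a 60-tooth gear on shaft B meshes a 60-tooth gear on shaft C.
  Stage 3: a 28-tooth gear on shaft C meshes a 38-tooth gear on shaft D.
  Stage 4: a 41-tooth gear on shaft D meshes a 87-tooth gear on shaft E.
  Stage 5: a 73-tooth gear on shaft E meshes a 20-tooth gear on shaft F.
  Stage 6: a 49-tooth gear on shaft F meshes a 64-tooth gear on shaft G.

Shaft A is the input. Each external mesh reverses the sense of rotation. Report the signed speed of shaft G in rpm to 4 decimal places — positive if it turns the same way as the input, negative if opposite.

Stage 1 [39T→81T]: ω = 834.0000×39/81 = 401.5556 rpm, dir flips to −; running = −401.5556
Stage 2 [60T→60T]: ω = 401.5556×60/60 = 401.5556 rpm, dir flips to +; running = +401.5556
Stage 3 [28T→38T]: ω = 401.5556×28/38 = 295.8830 rpm, dir flips to −; running = −295.8830
Stage 4 [41T→87T]: ω = 295.8830×41/87 = 139.4391 rpm, dir flips to +; running = +139.4391
Stage 5 [73T→20T]: ω = 139.4391×73/20 = 508.9528 rpm, dir flips to −; running = −508.9528
Stage 6 [49T→64T]: ω = 508.9528×49/64 = 389.6670 rpm, dir flips to +; running = +389.6670

+389.6670 rpm (same as input, |ω| = 389.6670 rpm)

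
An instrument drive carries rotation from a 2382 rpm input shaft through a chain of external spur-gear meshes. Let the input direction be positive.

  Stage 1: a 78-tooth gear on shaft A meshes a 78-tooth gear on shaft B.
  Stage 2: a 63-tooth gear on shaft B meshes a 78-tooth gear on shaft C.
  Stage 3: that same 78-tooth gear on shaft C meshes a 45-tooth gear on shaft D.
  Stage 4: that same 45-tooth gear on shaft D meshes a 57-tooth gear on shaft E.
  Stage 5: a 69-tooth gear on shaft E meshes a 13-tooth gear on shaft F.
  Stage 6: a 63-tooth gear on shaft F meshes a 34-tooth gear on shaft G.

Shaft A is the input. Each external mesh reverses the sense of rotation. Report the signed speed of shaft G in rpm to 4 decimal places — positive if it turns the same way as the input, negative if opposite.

+25892.5499 rpm (same as input, |ω| = 25892.5499 rpm)

Stage 1 [78T→78T]: ω = 2382.0000×78/78 = 2382.0000 rpm, dir flips to −; running = −2382.0000
Stage 2 [63T→78T]: ω = 2382.0000×63/78 = 1923.9231 rpm, dir flips to +; running = +1923.9231
Stage 3 [78T→45T]: ω = 1923.9231×78/45 = 3334.8000 rpm, dir flips to −; running = −3334.8000
Stage 4 [45T→57T]: ω = 3334.8000×45/57 = 2632.7368 rpm, dir flips to +; running = +2632.7368
Stage 5 [69T→13T]: ω = 2632.7368×69/13 = 13973.7571 rpm, dir flips to −; running = −13973.7571
Stage 6 [63T→34T]: ω = 13973.7571×63/34 = 25892.5499 rpm, dir flips to +; running = +25892.5499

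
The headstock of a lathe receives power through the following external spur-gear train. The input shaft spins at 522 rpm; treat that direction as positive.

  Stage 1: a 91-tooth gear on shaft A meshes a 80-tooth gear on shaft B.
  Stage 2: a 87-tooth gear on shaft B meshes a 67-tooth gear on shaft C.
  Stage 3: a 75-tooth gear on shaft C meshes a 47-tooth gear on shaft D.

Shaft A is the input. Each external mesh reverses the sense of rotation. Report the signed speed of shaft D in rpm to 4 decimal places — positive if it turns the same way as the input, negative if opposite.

-1230.3531 rpm (opposite to input, |ω| = 1230.3531 rpm)

Stage 1 [91T→80T]: ω = 522.0000×91/80 = 593.7750 rpm, dir flips to −; running = −593.7750
Stage 2 [87T→67T]: ω = 593.7750×87/67 = 771.0213 rpm, dir flips to +; running = +771.0213
Stage 3 [75T→47T]: ω = 771.0213×75/47 = 1230.3531 rpm, dir flips to −; running = −1230.3531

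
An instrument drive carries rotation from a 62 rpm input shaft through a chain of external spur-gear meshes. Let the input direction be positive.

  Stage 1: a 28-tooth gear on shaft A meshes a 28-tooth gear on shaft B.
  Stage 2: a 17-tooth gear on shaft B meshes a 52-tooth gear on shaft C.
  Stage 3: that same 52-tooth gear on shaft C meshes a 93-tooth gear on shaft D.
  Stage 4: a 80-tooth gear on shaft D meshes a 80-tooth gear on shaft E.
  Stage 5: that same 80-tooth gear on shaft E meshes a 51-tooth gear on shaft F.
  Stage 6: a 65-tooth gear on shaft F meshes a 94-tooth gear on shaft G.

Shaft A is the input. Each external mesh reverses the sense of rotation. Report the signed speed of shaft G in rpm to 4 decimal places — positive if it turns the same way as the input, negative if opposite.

+12.2931 rpm (same as input, |ω| = 12.2931 rpm)

Stage 1 [28T→28T]: ω = 62.0000×28/28 = 62.0000 rpm, dir flips to −; running = −62.0000
Stage 2 [17T→52T]: ω = 62.0000×17/52 = 20.2692 rpm, dir flips to +; running = +20.2692
Stage 3 [52T→93T]: ω = 20.2692×52/93 = 11.3333 rpm, dir flips to −; running = −11.3333
Stage 4 [80T→80T]: ω = 11.3333×80/80 = 11.3333 rpm, dir flips to +; running = +11.3333
Stage 5 [80T→51T]: ω = 11.3333×80/51 = 17.7778 rpm, dir flips to −; running = −17.7778
Stage 6 [65T→94T]: ω = 17.7778×65/94 = 12.2931 rpm, dir flips to +; running = +12.2931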